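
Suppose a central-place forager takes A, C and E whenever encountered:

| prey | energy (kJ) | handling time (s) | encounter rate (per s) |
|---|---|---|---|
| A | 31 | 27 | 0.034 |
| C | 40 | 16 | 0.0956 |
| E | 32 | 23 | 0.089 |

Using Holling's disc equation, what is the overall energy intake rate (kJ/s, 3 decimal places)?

1.406 kJ/s

Energy encountered per unit search time: 0.034×31 + 0.0956×40 + 0.089×32 = 7.726 kJ/s.
Handling time per unit search time: 0.034×27 + 0.0956×16 + 0.089×23 = 4.495.
Rate = 7.726/(1 + 4.495) = 1.406 kJ/s.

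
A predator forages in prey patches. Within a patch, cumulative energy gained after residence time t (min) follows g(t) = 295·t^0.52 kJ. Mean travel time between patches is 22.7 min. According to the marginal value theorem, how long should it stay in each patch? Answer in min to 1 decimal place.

Maximise g(t)/(T+t): set derivative to zero → g'(t)(T+t) = g(t).
g'(t) = 0.52·295·t^-0.48. Setting 0.52·295·t^-0.48 = 295·t^0.52/(22.7+t) gives 0.52(22.7+t) = t, so 0.48·t = 0.52×22.7.
t* = 0.52×22.7/0.48 = 24.59 min.

24.6 min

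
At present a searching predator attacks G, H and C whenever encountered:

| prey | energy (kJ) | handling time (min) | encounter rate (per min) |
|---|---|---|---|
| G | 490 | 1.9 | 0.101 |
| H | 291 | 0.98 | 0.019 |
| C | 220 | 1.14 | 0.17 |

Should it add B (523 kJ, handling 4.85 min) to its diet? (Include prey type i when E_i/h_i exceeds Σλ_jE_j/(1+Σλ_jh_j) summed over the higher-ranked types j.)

Intake rate on the current diet: R = (0.101×490 + 0.019×291 + 0.17×220) / (1 + 0.101×1.9 + 0.019×0.98 + 0.17×1.14) = 92.42/1.404 = 65.81 kJ/min.
B: E/h = 523/4.85 = 107.8 kJ/min.
Since 107.8 > R, including B increases the long-run rate.

Yes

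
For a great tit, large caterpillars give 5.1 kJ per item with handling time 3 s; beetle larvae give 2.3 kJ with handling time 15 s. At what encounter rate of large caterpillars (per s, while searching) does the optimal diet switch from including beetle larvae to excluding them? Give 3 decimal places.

0.033 per s

At the threshold, the rate on large caterpillars alone equals the profitability of beetle larvae: λ·5.1/(1 + λ·3) = 2.3/15 = 0.1533.
Rearranging, λ(5.1 − 0.1533×3) = 0.1533, so λ = 0.1533/4.64 = 0.03305 per s.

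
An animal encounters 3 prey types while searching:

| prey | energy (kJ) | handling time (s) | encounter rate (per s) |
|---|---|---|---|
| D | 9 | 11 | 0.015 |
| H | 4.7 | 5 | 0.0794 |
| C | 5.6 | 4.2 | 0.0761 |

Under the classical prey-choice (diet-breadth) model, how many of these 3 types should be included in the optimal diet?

Profitabilities (E/h, kJ/s): C 1.33, H 0.94, D 0.818. Add prey in this order while the next type's profitability exceeds the intake rate on those already taken.
Rate on top 1: 0.3229. H: 0.94 > 0.3229 → include.
Rate on top 2: 0.4656. D: 0.818 > 0.4656 → include.
Optimal diet: C, H, D — 3 of 3 types.

3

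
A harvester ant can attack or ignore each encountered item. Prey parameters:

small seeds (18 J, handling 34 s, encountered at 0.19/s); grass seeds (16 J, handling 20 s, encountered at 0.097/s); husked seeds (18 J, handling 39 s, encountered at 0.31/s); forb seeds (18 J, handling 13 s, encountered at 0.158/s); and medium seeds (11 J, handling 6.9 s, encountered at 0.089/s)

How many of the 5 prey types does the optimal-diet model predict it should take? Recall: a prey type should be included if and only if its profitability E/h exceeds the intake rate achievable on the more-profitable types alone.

2

E/h in descending order: medium seeds 1.59, forb seeds 1.38, grass seeds 0.8, small seeds 0.529, husked seeds 0.462 J/s. The optimal diet is the largest prefix of this list for which every included type satisfies E_i/h_i > R on the types above it.
Rate on top 1: 0.6065. forb seeds: 1.38 > 0.6065 → include.
Rate on top 2: 1.042. grass seeds: 0.8 < 1.042 → exclude; stop.
Optimal diet: medium seeds, forb seeds — 2 of 5 types.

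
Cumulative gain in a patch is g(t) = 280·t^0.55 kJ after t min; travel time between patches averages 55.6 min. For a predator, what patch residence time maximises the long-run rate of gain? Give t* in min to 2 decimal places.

67.96 min

By the marginal value theorem, leave when the instantaneous gain rate g'(t) equals the habitat-wide average g(t)/(T + t).
g'(t) = 0.55·280·t^-0.45. Setting 0.55·280·t^-0.45 = 280·t^0.55/(55.6+t) gives 0.55(55.6+t) = t, so 0.45·t = 0.55×55.6.
t* = 0.55×55.6/0.45 = 67.96 min.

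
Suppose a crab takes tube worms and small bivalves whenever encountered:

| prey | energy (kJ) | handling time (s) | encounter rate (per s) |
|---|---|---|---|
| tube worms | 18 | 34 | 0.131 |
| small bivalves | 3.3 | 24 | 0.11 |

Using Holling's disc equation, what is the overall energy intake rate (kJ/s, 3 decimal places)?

0.336 kJ/s

R = Σλ_iE_i / (1 + Σλ_ih_i)
Numerator: 0.131×18 + 0.11×3.3 = 2.721
Denominator: 1 + 0.131×34 + 0.11×24 = 8.094
R = 2.721/8.094 = 0.3362 kJ/s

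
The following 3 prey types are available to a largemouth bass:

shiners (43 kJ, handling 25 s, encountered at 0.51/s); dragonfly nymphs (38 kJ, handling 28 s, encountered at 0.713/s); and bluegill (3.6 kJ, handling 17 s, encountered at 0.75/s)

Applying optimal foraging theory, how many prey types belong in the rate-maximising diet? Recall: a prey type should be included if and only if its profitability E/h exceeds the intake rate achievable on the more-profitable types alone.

1

Profitabilities (E/h, kJ/s): shiners 1.72, dragonfly nymphs 1.36, bluegill 0.212. Add prey in this order while the next type's profitability exceeds the intake rate on those already taken.
Rate on top 1: 1.595. dragonfly nymphs: 1.36 < 1.595 → exclude; stop.
Optimal diet: shiners — 1 of 3 types.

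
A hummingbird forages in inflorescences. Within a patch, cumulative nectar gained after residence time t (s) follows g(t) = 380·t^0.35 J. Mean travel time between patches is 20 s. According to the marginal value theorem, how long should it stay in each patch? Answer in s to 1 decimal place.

Optimal t* satisfies g'(t*) = g(t*)/(T + t*).
g'(t) = 0.35·380·t^-0.65. Setting 0.35·380·t^-0.65 = 380·t^0.35/(20+t) gives 0.35(20+t) = t, so 0.65·t = 0.35×20.
t* = 0.35×20/0.65 = 10.77 s.

10.8 s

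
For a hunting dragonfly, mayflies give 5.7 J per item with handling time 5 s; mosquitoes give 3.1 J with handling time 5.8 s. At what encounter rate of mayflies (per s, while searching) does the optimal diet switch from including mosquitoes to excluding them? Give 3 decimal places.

At the threshold, the rate on mayflies alone equals the profitability of mosquitoes: λ·5.7/(1 + λ·5) = 3.1/5.8 = 0.5345.
Rearranging, λ(5.7 − 0.5345×5) = 0.5345, so λ = 0.5345/3.028 = 0.1765 per s.

0.177 per s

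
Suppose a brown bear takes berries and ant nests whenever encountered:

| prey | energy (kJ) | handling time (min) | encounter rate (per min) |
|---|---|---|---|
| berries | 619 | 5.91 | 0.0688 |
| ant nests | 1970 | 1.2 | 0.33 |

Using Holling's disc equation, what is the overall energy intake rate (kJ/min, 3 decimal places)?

Energy encountered per unit search time: 0.0688×619 + 0.33×1970 = 692.7 kJ/min.
Handling time per unit search time: 0.0688×5.91 + 0.33×1.2 = 0.8026.
Rate = 692.7/(1 + 0.8026) = 384.3 kJ/min.

384.269 kJ/min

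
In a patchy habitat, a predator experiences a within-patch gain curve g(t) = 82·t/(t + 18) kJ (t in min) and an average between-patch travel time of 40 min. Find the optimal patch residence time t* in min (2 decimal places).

Maximise g(t)/(T+t): set derivative to zero → g'(t)(T+t) = g(t).
g'(t) = 82·18/(t + 18)². Setting 82·18/(t+18)² = 82t/[(t+18)(40+t)] gives 18(40+t) = t(t+18), so t² = 18×40 = 720.
t* = √720 = 26.83 min.

26.83 min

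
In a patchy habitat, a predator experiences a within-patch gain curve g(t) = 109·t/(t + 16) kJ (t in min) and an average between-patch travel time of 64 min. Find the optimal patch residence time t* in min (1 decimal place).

32.0 min

Optimal t* satisfies g'(t*) = g(t*)/(T + t*).
g'(t) = 109·16/(t + 16)². Setting 109·16/(t+16)² = 109t/[(t+16)(64+t)] gives 16(64+t) = t(t+16), so t² = 16×64 = 1024.
t* = √1024 = 32 min.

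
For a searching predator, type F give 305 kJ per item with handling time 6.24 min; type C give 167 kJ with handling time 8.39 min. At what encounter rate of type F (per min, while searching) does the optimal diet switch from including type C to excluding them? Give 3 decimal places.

0.110 per min

Drop type C once their profitability E₂/h₂ falls below the rate achievable on type F alone: E₂/h₂ = λE₁/(1 + λh₁).
Solve for λ: λE₁h₂ = E₂(1 + λh₁) → λ(E₁h₂ − E₂h₁) = E₂ → λ = E₂/(E₁h₂ − E₂h₁).
λ = 167/(305×8.39 − 167×6.24) = 167/1517 = 0.1101 per min.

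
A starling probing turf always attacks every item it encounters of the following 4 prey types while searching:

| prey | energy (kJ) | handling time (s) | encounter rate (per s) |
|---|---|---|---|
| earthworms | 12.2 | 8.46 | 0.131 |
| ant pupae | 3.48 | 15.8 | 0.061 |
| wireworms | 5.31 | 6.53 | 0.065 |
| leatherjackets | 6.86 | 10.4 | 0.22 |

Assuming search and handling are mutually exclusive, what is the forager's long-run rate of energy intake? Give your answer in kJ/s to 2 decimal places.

0.63 kJ/s

Energy encountered per unit search time: 0.131×12.2 + 0.061×3.48 + 0.065×5.31 + 0.22×6.86 = 3.665 kJ/s.
Handling time per unit search time: 0.131×8.46 + 0.061×15.8 + 0.065×6.53 + 0.22×10.4 = 4.785.
Rate = 3.665/(1 + 4.785) = 0.6336 kJ/s.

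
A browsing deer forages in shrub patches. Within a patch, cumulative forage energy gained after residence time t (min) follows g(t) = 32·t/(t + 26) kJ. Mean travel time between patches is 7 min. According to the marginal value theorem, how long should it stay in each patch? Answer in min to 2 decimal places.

By the marginal value theorem, leave when the instantaneous gain rate g'(t) equals the habitat-wide average g(t)/(T + t).
g'(t) = 32·26/(t + 26)². Setting 32·26/(t+26)² = 32t/[(t+26)(7+t)] gives 26(7+t) = t(t+26), so t² = 26×7 = 182.
t* = √182 = 13.49 min.

13.49 min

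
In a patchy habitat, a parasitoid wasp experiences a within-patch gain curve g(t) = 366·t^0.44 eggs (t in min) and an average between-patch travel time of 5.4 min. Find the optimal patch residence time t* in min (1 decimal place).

By the marginal value theorem, leave when the instantaneous gain rate g'(t) equals the habitat-wide average g(t)/(T + t).
g'(t) = 0.44·366·t^-0.56. Setting 0.44·366·t^-0.56 = 366·t^0.44/(5.4+t) gives 0.44(5.4+t) = t, so 0.56·t = 0.44×5.4.
t* = 0.44×5.4/0.56 = 4.243 min.

4.2 min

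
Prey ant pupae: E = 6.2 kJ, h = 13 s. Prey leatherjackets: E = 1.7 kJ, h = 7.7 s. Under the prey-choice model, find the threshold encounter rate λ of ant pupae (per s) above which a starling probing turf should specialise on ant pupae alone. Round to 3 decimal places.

0.066 per s

At the threshold, the rate on ant pupae alone equals the profitability of leatherjackets: λ·6.2/(1 + λ·13) = 1.7/7.7 = 0.2208.
Rearranging, λ(6.2 − 0.2208×13) = 0.2208, so λ = 0.2208/3.33 = 0.0663 per s.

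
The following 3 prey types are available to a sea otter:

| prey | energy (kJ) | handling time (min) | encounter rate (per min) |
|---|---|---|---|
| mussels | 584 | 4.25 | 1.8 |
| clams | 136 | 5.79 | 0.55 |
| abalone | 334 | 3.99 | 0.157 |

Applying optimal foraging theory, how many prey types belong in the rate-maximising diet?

1

Rank by E/h (kJ/min): mussels 137, abalone 83.7, clams 23.5. Include each in turn until the next type's E/h falls below the running intake rate.
Rate on top 1: 121.5. abalone: 83.7 < 121.5 → exclude; stop.
Optimal diet: mussels — 1 of 3 types.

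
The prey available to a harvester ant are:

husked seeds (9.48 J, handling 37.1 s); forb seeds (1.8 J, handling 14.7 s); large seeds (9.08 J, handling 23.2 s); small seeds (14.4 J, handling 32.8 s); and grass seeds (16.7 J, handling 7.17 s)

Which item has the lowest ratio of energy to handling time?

In descending order of E/h:
grass seeds: 16.7/7.17 = 2.33 J/s
small seeds: 14.4/32.8 = 0.439 J/s
large seeds: 9.08/23.2 = 0.391 J/s
husked seeds: 9.48/37.1 = 0.256 J/s
forb seeds: 1.8/14.7 = 0.122 J/s

forb seeds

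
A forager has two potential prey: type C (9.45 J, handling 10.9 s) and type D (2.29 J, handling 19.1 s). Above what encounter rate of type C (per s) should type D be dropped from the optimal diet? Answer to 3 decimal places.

The zero-one rule: include type D iff E₂/h₂ > λE₁/(1+λh₁). Equality gives the switch point.
λE₁h₂ = E₂ + λE₂h₁ ⇒ λ = E₂/(E₁h₂ − E₂h₁) = 2.29/(180.5 − 24.96) = 0.01472 per s.

0.015 per s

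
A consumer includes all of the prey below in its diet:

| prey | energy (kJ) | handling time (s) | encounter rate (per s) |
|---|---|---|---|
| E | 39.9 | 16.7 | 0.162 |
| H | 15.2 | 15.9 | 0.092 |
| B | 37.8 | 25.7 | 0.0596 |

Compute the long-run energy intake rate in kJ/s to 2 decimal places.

1.51 kJ/s

Energy encountered per unit search time: 0.162×39.9 + 0.092×15.2 + 0.0596×37.8 = 10.12 kJ/s.
Handling time per unit search time: 0.162×16.7 + 0.092×15.9 + 0.0596×25.7 = 5.7.
Rate = 10.12/(1 + 5.7) = 1.51 kJ/s.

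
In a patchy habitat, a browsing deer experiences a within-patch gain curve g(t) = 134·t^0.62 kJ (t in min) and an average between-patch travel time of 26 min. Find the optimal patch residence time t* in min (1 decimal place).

Maximise g(t)/(T+t): set derivative to zero → g'(t)(T+t) = g(t).
g'(t) = 0.62·134·t^-0.38. Setting 0.62·134·t^-0.38 = 134·t^0.62/(26+t) gives 0.62(26+t) = t, so 0.38·t = 0.62×26.
t* = 0.62×26/0.38 = 42.42 min.

42.4 min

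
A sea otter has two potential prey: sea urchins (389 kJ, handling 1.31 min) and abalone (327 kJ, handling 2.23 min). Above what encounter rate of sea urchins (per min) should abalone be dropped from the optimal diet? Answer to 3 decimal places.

Drop abalone once their profitability E₂/h₂ falls below the rate achievable on sea urchins alone: E₂/h₂ = λE₁/(1 + λh₁).
Solve for λ: λE₁h₂ = E₂(1 + λh₁) → λ(E₁h₂ − E₂h₁) = E₂ → λ = E₂/(E₁h₂ − E₂h₁).
λ = 327/(389×2.23 − 327×1.31) = 327/439.1 = 0.7447 per min.

0.745 per min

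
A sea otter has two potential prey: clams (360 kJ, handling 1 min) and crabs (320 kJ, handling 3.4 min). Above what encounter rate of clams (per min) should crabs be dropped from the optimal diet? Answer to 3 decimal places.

0.354 per min

Drop crabs once their profitability E₂/h₂ falls below the rate achievable on clams alone: E₂/h₂ = λE₁/(1 + λh₁).
Solve for λ: λE₁h₂ = E₂(1 + λh₁) → λ(E₁h₂ − E₂h₁) = E₂ → λ = E₂/(E₁h₂ − E₂h₁).
λ = 320/(360×3.4 − 320×1) = 320/904 = 0.354 per min.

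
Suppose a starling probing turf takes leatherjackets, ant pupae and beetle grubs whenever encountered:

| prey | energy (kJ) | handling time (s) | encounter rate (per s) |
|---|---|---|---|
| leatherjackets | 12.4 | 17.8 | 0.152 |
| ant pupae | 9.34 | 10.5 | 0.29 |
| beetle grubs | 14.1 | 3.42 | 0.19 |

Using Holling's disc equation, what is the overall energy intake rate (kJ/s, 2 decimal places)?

R = (0.152×12.4 + 0.29×9.34 + 0.19×14.1) / (1 + 0.152×17.8 + 0.29×10.5 + 0.19×3.42) = 7.272/7.4 = 0.9827 kJ/s.

0.98 kJ/s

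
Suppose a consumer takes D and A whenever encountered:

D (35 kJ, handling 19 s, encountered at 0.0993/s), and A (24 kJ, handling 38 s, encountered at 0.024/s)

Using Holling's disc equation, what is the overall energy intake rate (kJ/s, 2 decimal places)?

1.07 kJ/s

R = (0.0993×35 + 0.024×24) / (1 + 0.0993×19 + 0.024×38) = 4.051/3.799 = 1.067 kJ/s.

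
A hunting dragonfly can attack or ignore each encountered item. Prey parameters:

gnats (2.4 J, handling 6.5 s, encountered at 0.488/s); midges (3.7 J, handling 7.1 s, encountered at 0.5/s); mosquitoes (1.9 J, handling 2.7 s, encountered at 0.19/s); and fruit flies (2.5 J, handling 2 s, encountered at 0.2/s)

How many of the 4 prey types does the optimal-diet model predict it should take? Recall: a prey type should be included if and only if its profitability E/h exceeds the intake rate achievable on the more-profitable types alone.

3

Rank by E/h (J/s): fruit flies 1.25, mosquitoes 0.704, midges 0.521, gnats 0.369. Include each in turn until the next type's E/h falls below the running intake rate.
Rate on top 1: 0.3571. mosquitoes: 0.704 > 0.3571 → include.
Rate on top 2: 0.4501. midges: 0.521 > 0.4501 → include.
Rate on top 3: 0.4962. gnats: 0.369 < 0.4962 → exclude; stop.
Optimal diet: fruit flies, mosquitoes, midges — 3 of 4 types.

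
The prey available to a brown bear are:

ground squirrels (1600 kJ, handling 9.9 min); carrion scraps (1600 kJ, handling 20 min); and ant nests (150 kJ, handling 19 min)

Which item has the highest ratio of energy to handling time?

ground squirrels

In descending order of E/h:
ground squirrels: 1600/9.9 = 162 kJ/min
carrion scraps: 1600/20 = 80 kJ/min
ant nests: 150/19 = 7.89 kJ/min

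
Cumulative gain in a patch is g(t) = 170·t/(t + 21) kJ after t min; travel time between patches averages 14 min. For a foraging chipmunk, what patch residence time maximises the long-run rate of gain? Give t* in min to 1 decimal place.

Maximise g(t)/(T+t): set derivative to zero → g'(t)(T+t) = g(t).
g'(t) = 170·21/(t + 21)². Setting 170·21/(t+21)² = 170t/[(t+21)(14+t)] gives 21(14+t) = t(t+21), so t² = 21×14 = 294.
t* = √294 = 17.15 min.

17.1 min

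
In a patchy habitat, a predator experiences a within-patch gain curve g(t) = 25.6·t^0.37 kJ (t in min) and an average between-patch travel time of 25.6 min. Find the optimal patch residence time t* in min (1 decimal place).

Optimal t* satisfies g'(t*) = g(t*)/(T + t*).
g'(t) = 0.37·25.6·t^-0.63. Setting 0.37·25.6·t^-0.63 = 25.6·t^0.37/(25.6+t) gives 0.37(25.6+t) = t, so 0.63·t = 0.37×25.6.
t* = 0.37×25.6/0.63 = 15.03 min.

15.0 min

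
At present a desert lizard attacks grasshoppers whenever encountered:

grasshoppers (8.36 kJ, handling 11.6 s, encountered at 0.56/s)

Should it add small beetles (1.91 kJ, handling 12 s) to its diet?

On grasshoppers alone, R = ΣλE/(1+Σλh) = 4.682/7.496 = 0.6245 kJ/s.
Profitability of small beetles: 1.91/12 = 0.1592 kJ/s.
0.1592 < 0.6245, so adding small beetles would lower the average — exclude it.

No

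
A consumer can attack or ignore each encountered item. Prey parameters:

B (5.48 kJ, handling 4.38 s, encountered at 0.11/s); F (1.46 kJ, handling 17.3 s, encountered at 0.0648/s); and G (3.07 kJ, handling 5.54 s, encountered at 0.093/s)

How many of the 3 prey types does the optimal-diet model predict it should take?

Profitabilities (E/h, kJ/s): B 1.25, G 0.554, F 0.0844. Add prey in this order while the next type's profitability exceeds the intake rate on those already taken.
Rate on top 1: 0.4068. G: 0.554 > 0.4068 → include.
Rate on top 2: 0.4448. F: 0.0844 < 0.4448 → exclude; stop.
Optimal diet: B, G — 2 of 3 types.

2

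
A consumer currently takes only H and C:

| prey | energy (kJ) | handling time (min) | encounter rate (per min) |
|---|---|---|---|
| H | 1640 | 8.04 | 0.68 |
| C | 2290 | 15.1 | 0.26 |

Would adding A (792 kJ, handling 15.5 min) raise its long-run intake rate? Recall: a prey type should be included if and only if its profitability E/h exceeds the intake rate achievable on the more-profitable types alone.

On H and C alone, R = ΣλE/(1+Σλh) = 1711/10.39 = 164.6 kJ/min.
A: E/h = 792/15.5 = 51.1 kJ/min.
Since 51.1 < R, time spent handling A is better spent searching.

No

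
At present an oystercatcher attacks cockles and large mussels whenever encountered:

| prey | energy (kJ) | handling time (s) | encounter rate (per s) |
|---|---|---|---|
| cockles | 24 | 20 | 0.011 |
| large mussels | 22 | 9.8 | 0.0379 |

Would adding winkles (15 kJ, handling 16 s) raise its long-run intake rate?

Yes

On cockles and large mussels alone, R = ΣλE/(1+Σλh) = 1.098/1.591 = 0.6898 kJ/s.
winkles: E/h = 15/16 = 0.9375 kJ/s.
0.9375 > 0.6898, so adding winkles raises the average — include it.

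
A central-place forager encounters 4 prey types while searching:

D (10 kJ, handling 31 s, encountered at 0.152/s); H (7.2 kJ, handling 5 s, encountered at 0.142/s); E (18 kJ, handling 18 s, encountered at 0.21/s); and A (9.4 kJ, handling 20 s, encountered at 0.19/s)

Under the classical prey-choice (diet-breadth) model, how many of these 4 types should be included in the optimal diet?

Profitabilities (E/h, kJ/s): H 1.44, E 1, A 0.47, D 0.323. Add prey in this order while the next type's profitability exceeds the intake rate on those already taken.
Rate on top 1: 0.5979. E: 1 > 0.5979 → include.
Rate on top 2: 0.8748. A: 0.47 < 0.8748 → exclude; stop.
Optimal diet: H, E — 2 of 4 types.

2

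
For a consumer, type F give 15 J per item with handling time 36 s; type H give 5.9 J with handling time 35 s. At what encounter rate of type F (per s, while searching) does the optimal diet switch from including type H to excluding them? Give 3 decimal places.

0.019 per s

Drop type H once their profitability E₂/h₂ falls below the rate achievable on type F alone: E₂/h₂ = λE₁/(1 + λh₁).
Solve for λ: λE₁h₂ = E₂(1 + λh₁) → λ(E₁h₂ − E₂h₁) = E₂ → λ = E₂/(E₁h₂ − E₂h₁).
λ = 5.9/(15×35 − 5.9×36) = 5.9/312.6 = 0.01887 per s.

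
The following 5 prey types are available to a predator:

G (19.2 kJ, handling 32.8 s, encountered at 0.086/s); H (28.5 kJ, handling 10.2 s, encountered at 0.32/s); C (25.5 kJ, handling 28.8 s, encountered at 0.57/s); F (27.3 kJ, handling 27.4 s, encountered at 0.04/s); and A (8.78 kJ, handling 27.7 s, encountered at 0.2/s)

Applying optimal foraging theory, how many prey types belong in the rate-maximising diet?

Profitabilities (E/h, kJ/s): H 2.79, F 0.996, C 0.885, G 0.585, A 0.317. Add prey in this order while the next type's profitability exceeds the intake rate on those already taken.
Rate on top 1: 2.139. F: 0.996 < 2.139 → exclude; stop.
Optimal diet: H — 1 of 5 types.

1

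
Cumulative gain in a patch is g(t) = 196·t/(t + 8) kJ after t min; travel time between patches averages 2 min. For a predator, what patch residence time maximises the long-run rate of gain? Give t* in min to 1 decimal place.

Maximise g(t)/(T+t): set derivative to zero → g'(t)(T+t) = g(t).
g'(t) = 196·8/(t + 8)². Setting 196·8/(t+8)² = 196t/[(t+8)(2+t)] gives 8(2+t) = t(t+8), so t² = 8×2 = 16.
t* = √16 = 4 min.

4.0 min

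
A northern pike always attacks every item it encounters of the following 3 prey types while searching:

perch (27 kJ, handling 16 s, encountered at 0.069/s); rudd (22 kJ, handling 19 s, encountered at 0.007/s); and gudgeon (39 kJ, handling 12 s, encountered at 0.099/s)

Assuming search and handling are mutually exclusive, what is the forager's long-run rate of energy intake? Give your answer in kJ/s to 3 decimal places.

1.716 kJ/s

R = (0.069×27 + 0.007×22 + 0.099×39) / (1 + 0.069×16 + 0.007×19 + 0.099×12) = 5.878/3.425 = 1.716 kJ/s.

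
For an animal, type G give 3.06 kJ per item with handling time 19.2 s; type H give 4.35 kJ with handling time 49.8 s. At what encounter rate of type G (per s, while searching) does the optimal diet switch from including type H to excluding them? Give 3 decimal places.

The zero-one rule: include type H iff E₂/h₂ > λE₁/(1+λh₁). Equality gives the switch point.
λE₁h₂ = E₂ + λE₂h₁ ⇒ λ = E₂/(E₁h₂ − E₂h₁) = 4.35/(152.4 − 83.52) = 0.06316 per s.

0.063 per s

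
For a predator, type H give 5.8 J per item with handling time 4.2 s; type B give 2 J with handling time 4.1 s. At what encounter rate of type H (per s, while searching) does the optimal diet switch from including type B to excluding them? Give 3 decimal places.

The zero-one rule: include type B iff E₂/h₂ > λE₁/(1+λh₁). Equality gives the switch point.
λE₁h₂ = E₂ + λE₂h₁ ⇒ λ = E₂/(E₁h₂ − E₂h₁) = 2/(23.78 − 8.4) = 0.13 per s.

0.130 per s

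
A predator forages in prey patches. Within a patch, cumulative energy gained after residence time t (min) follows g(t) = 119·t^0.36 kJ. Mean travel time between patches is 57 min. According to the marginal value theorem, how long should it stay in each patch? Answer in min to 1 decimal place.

Maximise g(t)/(T+t): set derivative to zero → g'(t)(T+t) = g(t).
g'(t) = 0.36·119·t^-0.64. Setting 0.36·119·t^-0.64 = 119·t^0.36/(57+t) gives 0.36(57+t) = t, so 0.64·t = 0.36×57.
t* = 0.36×57/0.64 = 32.06 min.

32.1 min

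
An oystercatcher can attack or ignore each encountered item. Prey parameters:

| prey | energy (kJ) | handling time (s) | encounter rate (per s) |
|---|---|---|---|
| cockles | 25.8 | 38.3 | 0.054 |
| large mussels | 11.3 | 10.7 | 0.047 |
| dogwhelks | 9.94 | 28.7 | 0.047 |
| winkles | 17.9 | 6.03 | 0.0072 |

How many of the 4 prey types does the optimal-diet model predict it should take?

E/h in descending order: winkles 2.97, large mussels 1.06, cockles 0.674, dogwhelks 0.346 kJ/s. The optimal diet is the largest prefix of this list for which every included type satisfies E_i/h_i > R on the types above it.
Rate on top 1: 0.1235. large mussels: 1.06 > 0.1235 → include.
Rate on top 2: 0.4268. cockles: 0.674 > 0.4268 → include.
Rate on top 3: 0.568. dogwhelks: 0.346 < 0.568 → exclude; stop.
Optimal diet: winkles, large mussels, cockles — 3 of 4 types.

3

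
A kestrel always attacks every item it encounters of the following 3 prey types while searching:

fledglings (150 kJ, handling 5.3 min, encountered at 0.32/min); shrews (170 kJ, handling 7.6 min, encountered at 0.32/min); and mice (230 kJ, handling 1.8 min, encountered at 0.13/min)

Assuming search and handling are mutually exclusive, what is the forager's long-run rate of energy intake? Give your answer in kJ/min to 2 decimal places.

Energy encountered per unit search time: 0.32×150 + 0.32×170 + 0.13×230 = 132.3 kJ/min.
Handling time per unit search time: 0.32×5.3 + 0.32×7.6 + 0.13×1.8 = 4.362.
Rate = 132.3/(1 + 4.362) = 24.67 kJ/min.

24.67 kJ/min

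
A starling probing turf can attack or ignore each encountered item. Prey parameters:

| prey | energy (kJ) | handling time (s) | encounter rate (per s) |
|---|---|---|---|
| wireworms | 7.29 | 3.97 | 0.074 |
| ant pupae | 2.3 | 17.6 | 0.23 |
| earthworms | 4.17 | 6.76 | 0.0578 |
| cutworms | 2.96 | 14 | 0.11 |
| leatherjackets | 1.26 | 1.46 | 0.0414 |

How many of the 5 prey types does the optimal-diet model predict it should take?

E/h in descending order: wireworms 1.84, leatherjackets 0.863, earthworms 0.617, cutworms 0.211, ant pupae 0.131 kJ/s. The optimal diet is the largest prefix of this list for which every included type satisfies E_i/h_i > R on the types above it.
Rate on top 1: 0.417. leatherjackets: 0.863 > 0.417 → include.
Rate on top 2: 0.4369. earthworms: 0.617 > 0.4369 → include.
Rate on top 3: 0.4772. cutworms: 0.211 < 0.4772 → exclude; stop.
Optimal diet: wireworms, leatherjackets, earthworms — 3 of 5 types.

3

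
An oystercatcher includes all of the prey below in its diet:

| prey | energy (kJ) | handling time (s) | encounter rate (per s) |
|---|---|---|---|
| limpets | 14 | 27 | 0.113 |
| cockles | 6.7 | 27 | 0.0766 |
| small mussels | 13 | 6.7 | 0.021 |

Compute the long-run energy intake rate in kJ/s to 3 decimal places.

Energy encountered per unit search time: 0.113×14 + 0.0766×6.7 + 0.021×13 = 2.368 kJ/s.
Handling time per unit search time: 0.113×27 + 0.0766×27 + 0.021×6.7 = 5.26.
Rate = 2.368/(1 + 5.26) = 0.3783 kJ/s.

0.378 kJ/s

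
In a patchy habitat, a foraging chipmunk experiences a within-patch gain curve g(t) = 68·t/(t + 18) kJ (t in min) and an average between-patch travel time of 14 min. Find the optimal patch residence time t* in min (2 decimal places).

Maximise g(t)/(T+t): set derivative to zero → g'(t)(T+t) = g(t).
g'(t) = 68·18/(t + 18)². Setting 68·18/(t+18)² = 68t/[(t+18)(14+t)] gives 18(14+t) = t(t+18), so t² = 18×14 = 252.
t* = √252 = 15.87 min.

15.87 min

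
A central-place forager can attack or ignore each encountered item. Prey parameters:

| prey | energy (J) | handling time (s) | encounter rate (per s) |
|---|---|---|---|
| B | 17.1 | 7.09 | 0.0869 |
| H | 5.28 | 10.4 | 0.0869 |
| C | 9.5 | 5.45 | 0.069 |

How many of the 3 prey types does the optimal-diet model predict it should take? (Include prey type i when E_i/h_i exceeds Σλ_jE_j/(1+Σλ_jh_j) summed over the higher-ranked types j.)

2

Profitabilities (E/h, J/s): B 2.41, C 1.74, H 0.508. Add prey in this order while the next type's profitability exceeds the intake rate on those already taken.
Rate on top 1: 0.9195. C: 1.74 > 0.9195 → include.
Rate on top 2: 1.075. H: 0.508 < 1.075 → exclude; stop.
Optimal diet: B, C — 2 of 3 types.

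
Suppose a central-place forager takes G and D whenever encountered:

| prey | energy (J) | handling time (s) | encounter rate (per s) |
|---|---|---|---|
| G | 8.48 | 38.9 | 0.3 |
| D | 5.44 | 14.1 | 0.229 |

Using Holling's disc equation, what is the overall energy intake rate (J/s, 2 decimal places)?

0.24 J/s

R = Σλ_iE_i / (1 + Σλ_ih_i)
Numerator: 0.3×8.48 + 0.229×5.44 = 3.79
Denominator: 1 + 0.3×38.9 + 0.229×14.1 = 15.9
R = 3.79/15.9 = 0.2384 J/s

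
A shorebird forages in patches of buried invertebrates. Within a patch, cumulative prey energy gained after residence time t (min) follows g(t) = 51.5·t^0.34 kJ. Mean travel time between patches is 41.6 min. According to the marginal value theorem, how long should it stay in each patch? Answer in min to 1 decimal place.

21.4 min

Maximise g(t)/(T+t): set derivative to zero → g'(t)(T+t) = g(t).
g'(t) = 0.34·51.5·t^-0.66. Setting 0.34·51.5·t^-0.66 = 51.5·t^0.34/(41.6+t) gives 0.34(41.6+t) = t, so 0.66·t = 0.34×41.6.
t* = 0.34×41.6/0.66 = 21.43 min.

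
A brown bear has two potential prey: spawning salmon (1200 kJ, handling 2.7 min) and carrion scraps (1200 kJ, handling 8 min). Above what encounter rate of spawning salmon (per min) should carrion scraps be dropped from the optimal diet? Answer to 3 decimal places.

0.189 per min

The zero-one rule: include carrion scraps iff E₂/h₂ > λE₁/(1+λh₁). Equality gives the switch point.
λE₁h₂ = E₂ + λE₂h₁ ⇒ λ = E₂/(E₁h₂ − E₂h₁) = 1200/(9600 − 3240) = 0.1887 per min.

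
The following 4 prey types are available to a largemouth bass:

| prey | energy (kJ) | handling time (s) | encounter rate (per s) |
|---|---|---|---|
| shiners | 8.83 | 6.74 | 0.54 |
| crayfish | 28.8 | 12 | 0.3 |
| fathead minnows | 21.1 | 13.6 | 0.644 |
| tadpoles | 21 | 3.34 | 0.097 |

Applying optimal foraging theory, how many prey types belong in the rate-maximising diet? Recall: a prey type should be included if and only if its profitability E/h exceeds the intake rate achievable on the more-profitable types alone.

Profitabilities (E/h, kJ/s): tadpoles 6.29, crayfish 2.4, fathead minnows 1.55, shiners 1.31. Add prey in this order while the next type's profitability exceeds the intake rate on those already taken.
Rate on top 1: 1.539. crayfish: 2.4 > 1.539 → include.
Rate on top 2: 2.168. fathead minnows: 1.55 < 2.168 → exclude; stop.
Optimal diet: tadpoles, crayfish — 2 of 4 types.

2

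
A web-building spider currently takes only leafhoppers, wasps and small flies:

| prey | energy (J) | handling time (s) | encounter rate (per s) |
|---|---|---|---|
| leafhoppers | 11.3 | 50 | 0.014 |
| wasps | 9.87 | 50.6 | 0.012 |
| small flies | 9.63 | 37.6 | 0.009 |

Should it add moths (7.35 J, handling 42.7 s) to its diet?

Yes

On leafhoppers, wasps and small flies alone, R = ΣλE/(1+Σλh) = 0.3633/2.646 = 0.1373 J/s.
Profitability of moths: 7.35/42.7 = 0.1721 J/s.
Since 0.1721 > R, including moths increases the long-run rate.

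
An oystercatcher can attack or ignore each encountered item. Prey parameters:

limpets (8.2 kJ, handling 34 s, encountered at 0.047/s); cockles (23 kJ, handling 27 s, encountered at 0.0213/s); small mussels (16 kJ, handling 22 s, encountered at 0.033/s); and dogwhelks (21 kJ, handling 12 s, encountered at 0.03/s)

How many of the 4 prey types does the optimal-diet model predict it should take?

E/h in descending order: dogwhelks 1.75, cockles 0.852, small mussels 0.727, limpets 0.241 kJ/s. The optimal diet is the largest prefix of this list for which every included type satisfies E_i/h_i > R on the types above it.
Rate on top 1: 0.4632. cockles: 0.852 > 0.4632 → include.
Rate on top 2: 0.5787. small mussels: 0.727 > 0.5787 → include.
Rate on top 3: 0.6193. limpets: 0.241 < 0.6193 → exclude; stop.
Optimal diet: dogwhelks, cockles, small mussels — 3 of 4 types.

3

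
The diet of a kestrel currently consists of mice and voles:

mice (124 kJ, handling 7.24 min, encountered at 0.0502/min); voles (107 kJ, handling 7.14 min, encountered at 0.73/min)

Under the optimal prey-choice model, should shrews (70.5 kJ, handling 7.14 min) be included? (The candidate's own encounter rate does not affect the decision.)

On mice and voles alone, R = ΣλE/(1+Σλh) = 84.33/6.576 = 12.83 kJ/min.
shrews: E/h = 70.5/7.14 = 9.874 kJ/min.
9.874 < 12.83, so adding shrews would lower the average — exclude it.

No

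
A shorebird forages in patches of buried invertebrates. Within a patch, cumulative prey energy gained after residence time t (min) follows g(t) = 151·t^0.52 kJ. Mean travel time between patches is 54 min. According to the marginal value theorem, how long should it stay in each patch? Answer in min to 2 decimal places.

By the marginal value theorem, leave when the instantaneous gain rate g'(t) equals the habitat-wide average g(t)/(T + t).
g'(t) = 0.52·151·t^-0.48. Setting 0.52·151·t^-0.48 = 151·t^0.52/(54+t) gives 0.52(54+t) = t, so 0.48·t = 0.52×54.
t* = 0.52×54/0.48 = 58.5 min.

58.50 min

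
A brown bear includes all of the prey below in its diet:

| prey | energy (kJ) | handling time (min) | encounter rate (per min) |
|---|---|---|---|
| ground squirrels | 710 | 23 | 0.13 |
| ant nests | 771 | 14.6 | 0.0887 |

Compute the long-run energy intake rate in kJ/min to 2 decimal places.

30.40 kJ/min

Energy encountered per unit search time: 0.13×710 + 0.0887×771 = 160.7 kJ/min.
Handling time per unit search time: 0.13×23 + 0.0887×14.6 = 4.285.
Rate = 160.7/(1 + 4.285) = 30.4 kJ/min.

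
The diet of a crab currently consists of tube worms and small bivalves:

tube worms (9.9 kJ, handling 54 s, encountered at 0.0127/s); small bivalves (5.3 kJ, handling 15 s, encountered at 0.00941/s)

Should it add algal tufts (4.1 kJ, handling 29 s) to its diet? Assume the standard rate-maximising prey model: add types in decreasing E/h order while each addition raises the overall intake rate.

Current rate: (0.0127×9.9 + 0.00941×5.3)/(1 + 0.0127×54 + 0.00941×15) = 0.09612 kJ/s.
Profitability of algal tufts: 4.1/29 = 0.1414 kJ/s.
Since 0.1414 > R, including algal tufts increases the long-run rate.

Yes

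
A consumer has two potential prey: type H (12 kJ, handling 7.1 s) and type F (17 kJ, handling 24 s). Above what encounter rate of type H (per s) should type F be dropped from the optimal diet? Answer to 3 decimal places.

At the threshold, the rate on type H alone equals the profitability of type F: λ·12/(1 + λ·7.1) = 17/24 = 0.7083.
Rearranging, λ(12 − 0.7083×7.1) = 0.7083, so λ = 0.7083/6.971 = 0.1016 per s.

0.102 per s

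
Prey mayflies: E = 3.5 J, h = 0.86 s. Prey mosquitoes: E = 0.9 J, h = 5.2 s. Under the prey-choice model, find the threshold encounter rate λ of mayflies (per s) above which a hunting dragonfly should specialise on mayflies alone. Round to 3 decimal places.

0.052 per s

Drop mosquitoes once their profitability E₂/h₂ falls below the rate achievable on mayflies alone: E₂/h₂ = λE₁/(1 + λh₁).
Solve for λ: λE₁h₂ = E₂(1 + λh₁) → λ(E₁h₂ − E₂h₁) = E₂ → λ = E₂/(E₁h₂ − E₂h₁).
λ = 0.9/(3.5×5.2 − 0.9×0.86) = 0.9/17.43 = 0.05165 per s.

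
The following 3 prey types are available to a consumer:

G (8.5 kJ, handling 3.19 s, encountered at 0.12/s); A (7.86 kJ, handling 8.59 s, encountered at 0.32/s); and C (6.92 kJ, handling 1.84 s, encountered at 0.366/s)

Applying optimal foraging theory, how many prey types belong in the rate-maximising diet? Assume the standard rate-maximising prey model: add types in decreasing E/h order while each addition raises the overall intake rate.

Profitabilities (E/h, kJ/s): C 3.76, G 2.66, A 0.915. Add prey in this order while the next type's profitability exceeds the intake rate on those already taken.
Rate on top 1: 1.513. G: 2.66 > 1.513 → include.
Rate on top 2: 1.728. A: 0.915 < 1.728 → exclude; stop.
Optimal diet: C, G — 2 of 3 types.

2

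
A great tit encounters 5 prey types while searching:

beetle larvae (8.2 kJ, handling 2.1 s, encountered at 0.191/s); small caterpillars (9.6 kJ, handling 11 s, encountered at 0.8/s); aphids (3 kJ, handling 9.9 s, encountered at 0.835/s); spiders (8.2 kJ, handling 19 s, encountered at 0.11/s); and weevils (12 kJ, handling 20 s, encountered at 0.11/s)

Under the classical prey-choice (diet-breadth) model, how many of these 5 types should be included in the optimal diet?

Profitabilities (E/h, kJ/s): beetle larvae 3.9, small caterpillars 0.873, weevils 0.6, spiders 0.432, aphids 0.303. Add prey in this order while the next type's profitability exceeds the intake rate on those already taken.
Rate on top 1: 1.118. small caterpillars: 0.873 < 1.118 → exclude; stop.
Optimal diet: beetle larvae — 1 of 5 types.

1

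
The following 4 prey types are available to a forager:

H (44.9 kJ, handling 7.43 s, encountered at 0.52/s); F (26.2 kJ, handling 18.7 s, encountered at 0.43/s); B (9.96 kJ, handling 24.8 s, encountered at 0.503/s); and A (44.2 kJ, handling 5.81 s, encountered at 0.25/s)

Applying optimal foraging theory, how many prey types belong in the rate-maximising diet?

E/h in descending order: A 7.61, H 6.04, F 1.4, B 0.402 kJ/s. The optimal diet is the largest prefix of this list for which every included type satisfies E_i/h_i > R on the types above it.
Rate on top 1: 4.506. H: 6.04 > 4.506 → include.
Rate on top 2: 5.446. F: 1.4 < 5.446 → exclude; stop.
Optimal diet: A, H — 2 of 4 types.

2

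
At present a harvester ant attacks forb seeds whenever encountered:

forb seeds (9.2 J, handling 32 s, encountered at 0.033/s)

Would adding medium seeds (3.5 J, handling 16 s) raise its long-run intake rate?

Intake rate on the current diet: R = (0.033×9.2) / (1 + 0.033×32) = 0.3036/2.056 = 0.1477 J/s.
Profitability of medium seeds: 3.5/16 = 0.2188 J/s.
Since 0.2188 > R, including medium seeds increases the long-run rate.

Yes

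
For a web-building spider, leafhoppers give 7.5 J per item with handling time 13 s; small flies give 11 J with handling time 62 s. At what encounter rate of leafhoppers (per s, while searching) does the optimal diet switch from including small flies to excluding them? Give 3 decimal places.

Drop small flies once their profitability E₂/h₂ falls below the rate achievable on leafhoppers alone: E₂/h₂ = λE₁/(1 + λh₁).
Solve for λ: λE₁h₂ = E₂(1 + λh₁) → λ(E₁h₂ − E₂h₁) = E₂ → λ = E₂/(E₁h₂ − E₂h₁).
λ = 11/(7.5×62 − 11×13) = 11/322 = 0.03416 per s.

0.034 per s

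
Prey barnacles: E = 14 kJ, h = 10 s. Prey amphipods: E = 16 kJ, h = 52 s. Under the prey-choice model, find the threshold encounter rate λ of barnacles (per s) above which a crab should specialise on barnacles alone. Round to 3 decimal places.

0.028 per s

At the threshold, the rate on barnacles alone equals the profitability of amphipods: λ·14/(1 + λ·10) = 16/52 = 0.3077.
Rearranging, λ(14 − 0.3077×10) = 0.3077, so λ = 0.3077/10.92 = 0.02817 per s.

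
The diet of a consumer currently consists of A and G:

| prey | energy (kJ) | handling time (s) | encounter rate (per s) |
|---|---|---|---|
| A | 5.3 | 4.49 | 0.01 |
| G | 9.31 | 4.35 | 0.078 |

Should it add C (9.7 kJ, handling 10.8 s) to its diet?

Yes

Intake rate on the current diet: R = (0.01×5.3 + 0.078×9.31) / (1 + 0.01×4.49 + 0.078×4.35) = 0.7792/1.384 = 0.5629 kJ/s.
Profitability of C: 9.7/10.8 = 0.8981 kJ/s.
0.8981 > 0.5629, so adding C raises the average — include it.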